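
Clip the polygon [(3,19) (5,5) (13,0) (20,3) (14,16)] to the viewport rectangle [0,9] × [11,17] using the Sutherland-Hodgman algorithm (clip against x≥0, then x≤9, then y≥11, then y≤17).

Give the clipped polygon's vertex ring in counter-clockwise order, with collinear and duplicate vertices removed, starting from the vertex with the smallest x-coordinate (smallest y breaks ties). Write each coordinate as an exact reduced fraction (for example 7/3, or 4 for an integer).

Clipped polygon: [(23/7,17) (29/7,11) (9,11) (9,17)]

1. After x ≥ 0: [(3,19) (5,5) (13,0) (20,3) (14,16)]
2. After x ≤ 9: [(9,191/11) (3,19) (5,5) (9,5/2)]
3. After y ≥ 11: [(9,11) (9,191/11) (3,19) (29/7,11)]
4. After y ≤ 17: [(9,11) (9,17) (23/7,17) (29/7,11)]
5. Canonical ring: [(23/7,17) (29/7,11) (9,11) (9,17)]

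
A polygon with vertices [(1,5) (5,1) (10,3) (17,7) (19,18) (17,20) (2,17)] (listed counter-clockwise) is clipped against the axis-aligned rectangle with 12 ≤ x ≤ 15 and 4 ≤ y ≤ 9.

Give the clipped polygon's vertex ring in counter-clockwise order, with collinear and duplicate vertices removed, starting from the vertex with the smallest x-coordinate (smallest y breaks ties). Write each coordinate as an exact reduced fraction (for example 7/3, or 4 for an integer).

1. After x ≥ 12: [(12,29/7) (17,7) (19,18) (17,20) (12,19)]
2. After x ≤ 15: [(12,29/7) (15,41/7) (15,98/5) (12,19)]
3. After y ≥ 4: [(12,29/7) (15,41/7) (15,98/5) (12,19)]
4. After y ≤ 9: [(12,9) (12,29/7) (15,41/7) (15,9)]
5. Canonical ring: [(12,29/7) (15,41/7) (15,9) (12,9)]

Clipped polygon: [(12,29/7) (15,41/7) (15,9) (12,9)]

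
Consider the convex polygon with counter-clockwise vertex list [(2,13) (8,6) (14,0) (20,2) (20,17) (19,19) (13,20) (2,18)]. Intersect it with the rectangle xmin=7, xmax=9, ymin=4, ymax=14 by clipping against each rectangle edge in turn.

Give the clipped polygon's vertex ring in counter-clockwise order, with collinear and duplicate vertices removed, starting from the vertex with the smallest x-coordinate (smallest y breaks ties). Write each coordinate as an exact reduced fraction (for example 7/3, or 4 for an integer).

Clipped polygon: [(7,43/6) (8,6) (9,5) (9,14) (7,14)]

1. After x ≥ 7: [(7,43/6) (8,6) (14,0) (20,2) (20,17) (19,19) (13,20) (7,208/11)]
2. After x ≤ 9: [(7,43/6) (8,6) (9,5) (9,212/11) (7,208/11)]
3. After y ≥ 4: [(7,43/6) (8,6) (9,5) (9,212/11) (7,208/11)]
4. After y ≤ 14: [(7,14) (7,43/6) (8,6) (9,5) (9,14)]
5. Canonical ring: [(7,43/6) (8,6) (9,5) (9,14) (7,14)]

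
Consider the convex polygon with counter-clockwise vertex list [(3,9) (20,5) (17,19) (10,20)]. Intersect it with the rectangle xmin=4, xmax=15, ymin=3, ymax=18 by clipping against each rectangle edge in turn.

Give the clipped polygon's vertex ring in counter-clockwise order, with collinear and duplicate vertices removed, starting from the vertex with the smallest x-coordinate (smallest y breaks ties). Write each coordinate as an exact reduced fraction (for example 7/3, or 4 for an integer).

Clipped polygon: [(4,149/17) (15,105/17) (15,18) (96/11,18) (4,74/7)]

1. After x ≥ 4: [(4,74/7) (4,149/17) (20,5) (17,19) (10,20)]
2. After x ≤ 15: [(4,74/7) (4,149/17) (15,105/17) (15,135/7) (10,20)]
3. After y ≥ 3: [(4,74/7) (4,149/17) (15,105/17) (15,135/7) (10,20)]
4. After y ≤ 18: [(96/11,18) (4,74/7) (4,149/17) (15,105/17) (15,18)]
5. Canonical ring: [(4,149/17) (15,105/17) (15,18) (96/11,18) (4,74/7)]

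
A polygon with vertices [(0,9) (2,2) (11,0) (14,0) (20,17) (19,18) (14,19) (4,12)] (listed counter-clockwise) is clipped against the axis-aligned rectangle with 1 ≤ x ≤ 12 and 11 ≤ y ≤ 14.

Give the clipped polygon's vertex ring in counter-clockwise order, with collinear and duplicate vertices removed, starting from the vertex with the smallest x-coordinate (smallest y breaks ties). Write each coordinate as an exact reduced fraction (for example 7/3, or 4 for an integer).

1. After x ≥ 1: [(1,39/4) (1,11/2) (2,2) (11,0) (14,0) (20,17) (19,18) (14,19) (4,12)]
2. After x ≤ 12: [(1,39/4) (1,11/2) (2,2) (11,0) (12,0) (12,88/5) (4,12)]
3. After y ≥ 11: [(8/3,11) (12,11) (12,88/5) (4,12)]
4. After y ≤ 14: [(8/3,11) (12,11) (12,14) (48/7,14) (4,12)]
5. Canonical ring: [(8/3,11) (12,11) (12,14) (48/7,14) (4,12)]

Clipped polygon: [(8/3,11) (12,11) (12,14) (48/7,14) (4,12)]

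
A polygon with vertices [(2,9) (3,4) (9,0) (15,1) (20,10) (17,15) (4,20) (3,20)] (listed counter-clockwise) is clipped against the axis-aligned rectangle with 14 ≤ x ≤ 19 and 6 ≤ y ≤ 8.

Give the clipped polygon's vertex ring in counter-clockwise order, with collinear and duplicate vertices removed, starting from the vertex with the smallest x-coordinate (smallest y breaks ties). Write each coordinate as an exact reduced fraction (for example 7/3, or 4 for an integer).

Clipped polygon: [(14,6) (160/9,6) (170/9,8) (14,8)]

1. After x ≥ 14: [(14,5/6) (15,1) (20,10) (17,15) (14,210/13)]
2. After x ≤ 19: [(14,5/6) (15,1) (19,41/5) (19,35/3) (17,15) (14,210/13)]
3. After y ≥ 6: [(14,6) (160/9,6) (19,41/5) (19,35/3) (17,15) (14,210/13)]
4. After y ≤ 8: [(14,8) (14,6) (160/9,6) (170/9,8)]
5. Canonical ring: [(14,6) (160/9,6) (170/9,8) (14,8)]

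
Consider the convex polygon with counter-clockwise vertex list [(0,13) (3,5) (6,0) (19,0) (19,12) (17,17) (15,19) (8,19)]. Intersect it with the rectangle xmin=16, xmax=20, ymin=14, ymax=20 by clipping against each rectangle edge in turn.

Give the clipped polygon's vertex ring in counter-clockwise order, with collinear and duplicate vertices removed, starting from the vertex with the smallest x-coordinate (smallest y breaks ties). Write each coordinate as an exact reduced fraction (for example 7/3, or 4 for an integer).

1. After x ≥ 16: [(16,0) (19,0) (19,12) (17,17) (16,18)]
2. After x ≤ 20: [(16,0) (19,0) (19,12) (17,17) (16,18)]
3. After y ≥ 14: [(16,14) (91/5,14) (17,17) (16,18)]
4. After y ≤ 20: [(16,14) (91/5,14) (17,17) (16,18)]
5. Canonical ring: [(16,14) (91/5,14) (17,17) (16,18)]

Clipped polygon: [(16,14) (91/5,14) (17,17) (16,18)]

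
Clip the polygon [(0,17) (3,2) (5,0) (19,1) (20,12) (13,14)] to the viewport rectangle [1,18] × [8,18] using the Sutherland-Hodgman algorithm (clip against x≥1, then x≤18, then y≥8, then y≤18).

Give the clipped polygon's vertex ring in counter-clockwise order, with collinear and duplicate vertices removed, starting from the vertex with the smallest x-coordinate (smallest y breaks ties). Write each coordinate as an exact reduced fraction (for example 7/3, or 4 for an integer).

Clipped polygon: [(1,12) (9/5,8) (18,8) (18,88/7) (13,14) (1,218/13)]

1. After x ≥ 1: [(1,218/13) (1,12) (3,2) (5,0) (19,1) (20,12) (13,14)]
2. After x ≤ 18: [(1,218/13) (1,12) (3,2) (5,0) (18,13/14) (18,88/7) (13,14)]
3. After y ≥ 8: [(1,218/13) (1,12) (9/5,8) (18,8) (18,88/7) (13,14)]
4. After y ≤ 18: [(1,218/13) (1,12) (9/5,8) (18,8) (18,88/7) (13,14)]
5. Canonical ring: [(1,12) (9/5,8) (18,8) (18,88/7) (13,14) (1,218/13)]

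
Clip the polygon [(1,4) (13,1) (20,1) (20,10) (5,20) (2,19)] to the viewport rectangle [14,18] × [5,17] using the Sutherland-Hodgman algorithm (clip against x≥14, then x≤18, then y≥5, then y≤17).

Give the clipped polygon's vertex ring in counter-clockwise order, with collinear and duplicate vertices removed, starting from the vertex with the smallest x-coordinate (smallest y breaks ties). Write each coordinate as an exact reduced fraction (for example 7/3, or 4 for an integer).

Clipped polygon: [(14,5) (18,5) (18,34/3) (14,14)]

1. After x ≥ 14: [(14,1) (20,1) (20,10) (14,14)]
2. After x ≤ 18: [(14,1) (18,1) (18,34/3) (14,14)]
3. After y ≥ 5: [(14,5) (18,5) (18,34/3) (14,14)]
4. After y ≤ 17: [(14,5) (18,5) (18,34/3) (14,14)]
5. Canonical ring: [(14,5) (18,5) (18,34/3) (14,14)]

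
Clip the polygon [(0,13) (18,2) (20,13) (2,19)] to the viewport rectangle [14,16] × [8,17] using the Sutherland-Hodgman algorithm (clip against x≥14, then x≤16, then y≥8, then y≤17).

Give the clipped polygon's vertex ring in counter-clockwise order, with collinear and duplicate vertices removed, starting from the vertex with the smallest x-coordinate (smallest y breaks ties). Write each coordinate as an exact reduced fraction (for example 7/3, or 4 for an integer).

Clipped polygon: [(14,8) (16,8) (16,43/3) (14,15)]

1. After x ≥ 14: [(14,40/9) (18,2) (20,13) (14,15)]
2. After x ≤ 16: [(14,40/9) (16,29/9) (16,43/3) (14,15)]
3. After y ≥ 8: [(14,8) (16,8) (16,43/3) (14,15)]
4. After y ≤ 17: [(14,8) (16,8) (16,43/3) (14,15)]
5. Canonical ring: [(14,8) (16,8) (16,43/3) (14,15)]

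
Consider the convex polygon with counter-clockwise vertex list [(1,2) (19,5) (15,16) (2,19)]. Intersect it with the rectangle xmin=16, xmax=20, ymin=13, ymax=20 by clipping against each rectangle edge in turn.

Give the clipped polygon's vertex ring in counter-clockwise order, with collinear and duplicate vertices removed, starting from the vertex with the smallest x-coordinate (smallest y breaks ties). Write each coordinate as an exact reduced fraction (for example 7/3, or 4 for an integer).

Clipped polygon: [(16,13) (177/11,13) (16,53/4)]

1. After x ≥ 16: [(16,9/2) (19,5) (16,53/4)]
2. After x ≤ 20: [(16,9/2) (19,5) (16,53/4)]
3. After y ≥ 13: [(16,13) (177/11,13) (16,53/4)]
4. After y ≤ 20: [(16,13) (177/11,13) (16,53/4)]
5. Canonical ring: [(16,13) (177/11,13) (16,53/4)]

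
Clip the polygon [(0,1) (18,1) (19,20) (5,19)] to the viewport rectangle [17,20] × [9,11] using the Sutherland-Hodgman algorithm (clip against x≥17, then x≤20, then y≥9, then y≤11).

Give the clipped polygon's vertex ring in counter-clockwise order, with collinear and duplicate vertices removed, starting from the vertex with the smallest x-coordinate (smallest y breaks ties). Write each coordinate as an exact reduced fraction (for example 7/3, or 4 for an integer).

Clipped polygon: [(17,9) (350/19,9) (352/19,11) (17,11)]

1. After x ≥ 17: [(17,1) (18,1) (19,20) (17,139/7)]
2. After x ≤ 20: [(17,1) (18,1) (19,20) (17,139/7)]
3. After y ≥ 9: [(17,9) (350/19,9) (19,20) (17,139/7)]
4. After y ≤ 11: [(17,11) (17,9) (350/19,9) (352/19,11)]
5. Canonical ring: [(17,9) (350/19,9) (352/19,11) (17,11)]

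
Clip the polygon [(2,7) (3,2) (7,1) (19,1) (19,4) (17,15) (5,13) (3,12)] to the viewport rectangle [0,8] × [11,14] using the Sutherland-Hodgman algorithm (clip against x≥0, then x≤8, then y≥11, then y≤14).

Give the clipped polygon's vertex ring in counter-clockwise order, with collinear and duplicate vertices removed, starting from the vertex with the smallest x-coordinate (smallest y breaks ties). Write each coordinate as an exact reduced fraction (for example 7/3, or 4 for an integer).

Clipped polygon: [(14/5,11) (8,11) (8,27/2) (5,13) (3,12)]

1. After x ≥ 0: [(2,7) (3,2) (7,1) (19,1) (19,4) (17,15) (5,13) (3,12)]
2. After x ≤ 8: [(2,7) (3,2) (7,1) (8,1) (8,27/2) (5,13) (3,12)]
3. After y ≥ 11: [(14/5,11) (8,11) (8,27/2) (5,13) (3,12)]
4. After y ≤ 14: [(14/5,11) (8,11) (8,27/2) (5,13) (3,12)]
5. Canonical ring: [(14/5,11) (8,11) (8,27/2) (5,13) (3,12)]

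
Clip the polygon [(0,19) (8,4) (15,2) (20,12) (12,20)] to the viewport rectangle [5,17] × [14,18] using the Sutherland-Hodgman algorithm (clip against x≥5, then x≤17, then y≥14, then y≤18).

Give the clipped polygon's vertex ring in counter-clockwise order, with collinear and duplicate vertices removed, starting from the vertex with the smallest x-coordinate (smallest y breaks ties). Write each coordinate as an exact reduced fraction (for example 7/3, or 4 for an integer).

Clipped polygon: [(5,14) (17,14) (17,15) (14,18) (5,18)]

1. After x ≥ 5: [(5,233/12) (5,77/8) (8,4) (15,2) (20,12) (12,20)]
2. After x ≤ 17: [(5,233/12) (5,77/8) (8,4) (15,2) (17,6) (17,15) (12,20)]
3. After y ≥ 14: [(5,233/12) (5,14) (17,14) (17,15) (12,20)]
4. After y ≤ 18: [(5,18) (5,14) (17,14) (17,15) (14,18)]
5. Canonical ring: [(5,14) (17,14) (17,15) (14,18) (5,18)]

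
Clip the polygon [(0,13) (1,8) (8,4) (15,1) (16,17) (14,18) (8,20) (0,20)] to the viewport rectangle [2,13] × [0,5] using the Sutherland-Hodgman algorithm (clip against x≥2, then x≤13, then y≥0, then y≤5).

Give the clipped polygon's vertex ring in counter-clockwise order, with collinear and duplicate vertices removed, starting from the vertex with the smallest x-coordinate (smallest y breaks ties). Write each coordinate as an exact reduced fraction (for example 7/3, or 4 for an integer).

1. After x ≥ 2: [(2,52/7) (8,4) (15,1) (16,17) (14,18) (8,20) (2,20)]
2. After x ≤ 13: [(2,52/7) (8,4) (13,13/7) (13,55/3) (8,20) (2,20)]
3. After y ≥ 0: [(2,52/7) (8,4) (13,13/7) (13,55/3) (8,20) (2,20)]
4. After y ≤ 5: [(25/4,5) (8,4) (13,13/7) (13,5)]
5. Canonical ring: [(25/4,5) (8,4) (13,13/7) (13,5)]

Clipped polygon: [(25/4,5) (8,4) (13,13/7) (13,5)]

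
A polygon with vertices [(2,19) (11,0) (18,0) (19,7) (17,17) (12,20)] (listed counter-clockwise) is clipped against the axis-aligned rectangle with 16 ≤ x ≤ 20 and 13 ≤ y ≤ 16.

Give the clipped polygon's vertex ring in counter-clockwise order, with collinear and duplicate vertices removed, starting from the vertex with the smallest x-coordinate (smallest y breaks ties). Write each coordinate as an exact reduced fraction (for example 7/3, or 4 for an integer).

1. After x ≥ 16: [(16,0) (18,0) (19,7) (17,17) (16,88/5)]
2. After x ≤ 20: [(16,0) (18,0) (19,7) (17,17) (16,88/5)]
3. After y ≥ 13: [(16,13) (89/5,13) (17,17) (16,88/5)]
4. After y ≤ 16: [(16,16) (16,13) (89/5,13) (86/5,16)]
5. Canonical ring: [(16,13) (89/5,13) (86/5,16) (16,16)]

Clipped polygon: [(16,13) (89/5,13) (86/5,16) (16,16)]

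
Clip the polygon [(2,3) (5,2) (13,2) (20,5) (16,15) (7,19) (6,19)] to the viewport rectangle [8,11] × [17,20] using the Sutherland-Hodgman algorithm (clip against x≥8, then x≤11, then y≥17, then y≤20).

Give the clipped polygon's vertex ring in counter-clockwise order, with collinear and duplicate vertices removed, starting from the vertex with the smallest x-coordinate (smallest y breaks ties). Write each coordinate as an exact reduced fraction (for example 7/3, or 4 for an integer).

1. After x ≥ 8: [(8,2) (13,2) (20,5) (16,15) (8,167/9)]
2. After x ≤ 11: [(8,2) (11,2) (11,155/9) (8,167/9)]
3. After y ≥ 17: [(8,17) (11,17) (11,155/9) (8,167/9)]
4. After y ≤ 20: [(8,17) (11,17) (11,155/9) (8,167/9)]
5. Canonical ring: [(8,17) (11,17) (11,155/9) (8,167/9)]

Clipped polygon: [(8,17) (11,17) (11,155/9) (8,167/9)]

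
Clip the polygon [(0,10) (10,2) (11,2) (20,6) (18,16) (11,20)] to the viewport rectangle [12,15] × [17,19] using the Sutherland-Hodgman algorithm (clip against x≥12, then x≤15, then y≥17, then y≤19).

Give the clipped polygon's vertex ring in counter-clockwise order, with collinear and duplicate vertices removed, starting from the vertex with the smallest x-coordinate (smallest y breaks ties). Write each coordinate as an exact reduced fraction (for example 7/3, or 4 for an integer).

1. After x ≥ 12: [(12,22/9) (20,6) (18,16) (12,136/7)]
2. After x ≤ 15: [(12,22/9) (15,34/9) (15,124/7) (12,136/7)]
3. After y ≥ 17: [(12,17) (15,17) (15,124/7) (12,136/7)]
4. After y ≤ 19: [(12,19) (12,17) (15,17) (15,124/7) (51/4,19)]
5. Canonical ring: [(12,17) (15,17) (15,124/7) (51/4,19) (12,19)]

Clipped polygon: [(12,17) (15,17) (15,124/7) (51/4,19) (12,19)]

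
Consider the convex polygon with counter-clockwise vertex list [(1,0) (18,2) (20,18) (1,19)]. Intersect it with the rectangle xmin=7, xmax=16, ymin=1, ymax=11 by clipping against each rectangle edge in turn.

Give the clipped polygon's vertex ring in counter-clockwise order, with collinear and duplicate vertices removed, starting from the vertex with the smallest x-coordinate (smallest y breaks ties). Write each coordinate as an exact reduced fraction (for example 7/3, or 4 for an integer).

Clipped polygon: [(7,1) (19/2,1) (16,30/17) (16,11) (7,11)]

1. After x ≥ 7: [(7,12/17) (18,2) (20,18) (7,355/19)]
2. After x ≤ 16: [(7,12/17) (16,30/17) (16,346/19) (7,355/19)]
3. After y ≥ 1: [(7,1) (19/2,1) (16,30/17) (16,346/19) (7,355/19)]
4. After y ≤ 11: [(7,11) (7,1) (19/2,1) (16,30/17) (16,11)]
5. Canonical ring: [(7,1) (19/2,1) (16,30/17) (16,11) (7,11)]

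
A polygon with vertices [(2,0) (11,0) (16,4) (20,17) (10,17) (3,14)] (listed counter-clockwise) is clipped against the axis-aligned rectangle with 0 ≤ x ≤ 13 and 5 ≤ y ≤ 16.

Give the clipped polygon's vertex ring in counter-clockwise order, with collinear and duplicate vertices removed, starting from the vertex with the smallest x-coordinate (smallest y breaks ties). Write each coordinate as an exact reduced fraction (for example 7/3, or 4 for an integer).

1. After x ≥ 0: [(2,0) (11,0) (16,4) (20,17) (10,17) (3,14)]
2. After x ≤ 13: [(2,0) (11,0) (13,8/5) (13,17) (10,17) (3,14)]
3. After y ≥ 5: [(33/14,5) (13,5) (13,17) (10,17) (3,14)]
4. After y ≤ 16: [(33/14,5) (13,5) (13,16) (23/3,16) (3,14)]
5. Canonical ring: [(33/14,5) (13,5) (13,16) (23/3,16) (3,14)]

Clipped polygon: [(33/14,5) (13,5) (13,16) (23/3,16) (3,14)]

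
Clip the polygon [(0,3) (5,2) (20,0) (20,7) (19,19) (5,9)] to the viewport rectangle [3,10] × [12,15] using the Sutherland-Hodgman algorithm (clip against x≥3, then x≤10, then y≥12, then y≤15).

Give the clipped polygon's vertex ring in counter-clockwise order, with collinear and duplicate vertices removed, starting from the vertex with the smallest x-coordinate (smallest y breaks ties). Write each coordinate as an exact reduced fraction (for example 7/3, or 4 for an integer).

Clipped polygon: [(46/5,12) (10,12) (10,88/7)]

1. After x ≥ 3: [(3,33/5) (3,12/5) (5,2) (20,0) (20,7) (19,19) (5,9)]
2. After x ≤ 10: [(3,33/5) (3,12/5) (5,2) (10,4/3) (10,88/7) (5,9)]
3. After y ≥ 12: [(10,12) (10,88/7) (46/5,12)]
4. After y ≤ 15: [(10,12) (10,88/7) (46/5,12)]
5. Canonical ring: [(46/5,12) (10,12) (10,88/7)]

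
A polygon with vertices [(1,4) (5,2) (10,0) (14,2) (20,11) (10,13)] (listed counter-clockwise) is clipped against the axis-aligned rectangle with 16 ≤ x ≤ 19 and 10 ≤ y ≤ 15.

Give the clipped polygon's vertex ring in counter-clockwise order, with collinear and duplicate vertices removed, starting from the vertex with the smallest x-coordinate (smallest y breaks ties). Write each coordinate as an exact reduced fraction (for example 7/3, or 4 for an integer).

1. After x ≥ 16: [(16,5) (20,11) (16,59/5)]
2. After x ≤ 19: [(16,5) (19,19/2) (19,56/5) (16,59/5)]
3. After y ≥ 10: [(16,10) (19,10) (19,56/5) (16,59/5)]
4. After y ≤ 15: [(16,10) (19,10) (19,56/5) (16,59/5)]
5. Canonical ring: [(16,10) (19,10) (19,56/5) (16,59/5)]

Clipped polygon: [(16,10) (19,10) (19,56/5) (16,59/5)]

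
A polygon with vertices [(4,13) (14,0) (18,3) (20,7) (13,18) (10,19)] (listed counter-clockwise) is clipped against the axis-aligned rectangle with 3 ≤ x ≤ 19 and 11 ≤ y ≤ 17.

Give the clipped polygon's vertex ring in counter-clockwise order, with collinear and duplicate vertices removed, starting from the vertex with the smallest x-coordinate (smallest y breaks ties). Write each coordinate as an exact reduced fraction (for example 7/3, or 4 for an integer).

Clipped polygon: [(4,13) (72/13,11) (192/11,11) (150/11,17) (8,17)]

1. After x ≥ 3: [(4,13) (14,0) (18,3) (20,7) (13,18) (10,19)]
2. After x ≤ 19: [(4,13) (14,0) (18,3) (19,5) (19,60/7) (13,18) (10,19)]
3. After y ≥ 11: [(4,13) (72/13,11) (192/11,11) (13,18) (10,19)]
4. After y ≤ 17: [(8,17) (4,13) (72/13,11) (192/11,11) (150/11,17)]
5. Canonical ring: [(4,13) (72/13,11) (192/11,11) (150/11,17) (8,17)]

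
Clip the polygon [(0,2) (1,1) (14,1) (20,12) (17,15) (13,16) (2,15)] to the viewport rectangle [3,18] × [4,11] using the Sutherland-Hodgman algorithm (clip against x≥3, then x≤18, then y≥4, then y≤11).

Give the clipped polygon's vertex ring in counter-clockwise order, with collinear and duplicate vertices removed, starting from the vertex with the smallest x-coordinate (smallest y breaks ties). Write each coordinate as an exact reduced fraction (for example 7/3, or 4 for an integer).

Clipped polygon: [(3,4) (172/11,4) (18,25/3) (18,11) (3,11)]

1. After x ≥ 3: [(3,1) (14,1) (20,12) (17,15) (13,16) (3,166/11)]
2. After x ≤ 18: [(3,1) (14,1) (18,25/3) (18,14) (17,15) (13,16) (3,166/11)]
3. After y ≥ 4: [(3,4) (172/11,4) (18,25/3) (18,14) (17,15) (13,16) (3,166/11)]
4. After y ≤ 11: [(3,11) (3,4) (172/11,4) (18,25/3) (18,11)]
5. Canonical ring: [(3,4) (172/11,4) (18,25/3) (18,11) (3,11)]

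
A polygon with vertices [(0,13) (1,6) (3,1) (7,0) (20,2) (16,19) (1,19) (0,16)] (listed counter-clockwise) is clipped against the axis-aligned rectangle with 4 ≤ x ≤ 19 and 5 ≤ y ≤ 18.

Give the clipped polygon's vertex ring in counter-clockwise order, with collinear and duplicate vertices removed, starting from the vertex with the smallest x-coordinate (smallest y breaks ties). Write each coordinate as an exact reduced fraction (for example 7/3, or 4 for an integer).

1. After x ≥ 4: [(4,3/4) (7,0) (20,2) (16,19) (4,19)]
2. After x ≤ 19: [(4,3/4) (7,0) (19,24/13) (19,25/4) (16,19) (4,19)]
3. After y ≥ 5: [(4,5) (19,5) (19,25/4) (16,19) (4,19)]
4. After y ≤ 18: [(4,18) (4,5) (19,5) (19,25/4) (276/17,18)]
5. Canonical ring: [(4,5) (19,5) (19,25/4) (276/17,18) (4,18)]

Clipped polygon: [(4,5) (19,5) (19,25/4) (276/17,18) (4,18)]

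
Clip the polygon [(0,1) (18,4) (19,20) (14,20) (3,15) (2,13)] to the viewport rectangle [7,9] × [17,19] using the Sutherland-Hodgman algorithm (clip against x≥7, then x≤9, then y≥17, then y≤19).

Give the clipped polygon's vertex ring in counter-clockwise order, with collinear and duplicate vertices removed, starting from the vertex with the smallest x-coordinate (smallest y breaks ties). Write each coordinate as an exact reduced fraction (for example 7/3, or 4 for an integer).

1. After x ≥ 7: [(7,13/6) (18,4) (19,20) (14,20) (7,185/11)]
2. After x ≤ 9: [(7,13/6) (9,5/2) (9,195/11) (7,185/11)]
3. After y ≥ 17: [(9,17) (9,195/11) (37/5,17)]
4. After y ≤ 19: [(9,17) (9,195/11) (37/5,17)]
5. Canonical ring: [(37/5,17) (9,17) (9,195/11)]

Clipped polygon: [(37/5,17) (9,17) (9,195/11)]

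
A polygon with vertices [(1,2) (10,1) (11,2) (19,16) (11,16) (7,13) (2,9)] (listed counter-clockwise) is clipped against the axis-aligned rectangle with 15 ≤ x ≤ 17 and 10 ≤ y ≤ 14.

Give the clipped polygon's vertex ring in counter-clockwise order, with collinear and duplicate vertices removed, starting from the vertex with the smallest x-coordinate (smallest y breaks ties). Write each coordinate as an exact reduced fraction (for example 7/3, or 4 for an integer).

Clipped polygon: [(15,10) (109/7,10) (17,25/2) (17,14) (15,14)]

1. After x ≥ 15: [(15,9) (19,16) (15,16)]
2. After x ≤ 17: [(15,9) (17,25/2) (17,16) (15,16)]
3. After y ≥ 10: [(15,10) (109/7,10) (17,25/2) (17,16) (15,16)]
4. After y ≤ 14: [(15,14) (15,10) (109/7,10) (17,25/2) (17,14)]
5. Canonical ring: [(15,10) (109/7,10) (17,25/2) (17,14) (15,14)]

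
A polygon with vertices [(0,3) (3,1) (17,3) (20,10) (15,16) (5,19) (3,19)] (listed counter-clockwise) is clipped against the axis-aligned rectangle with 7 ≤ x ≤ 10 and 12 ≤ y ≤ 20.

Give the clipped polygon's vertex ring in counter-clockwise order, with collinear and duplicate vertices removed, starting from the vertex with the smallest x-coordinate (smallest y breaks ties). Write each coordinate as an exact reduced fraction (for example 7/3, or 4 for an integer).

Clipped polygon: [(7,12) (10,12) (10,35/2) (7,92/5)]

1. After x ≥ 7: [(7,11/7) (17,3) (20,10) (15,16) (7,92/5)]
2. After x ≤ 10: [(7,11/7) (10,2) (10,35/2) (7,92/5)]
3. After y ≥ 12: [(7,12) (10,12) (10,35/2) (7,92/5)]
4. After y ≤ 20: [(7,12) (10,12) (10,35/2) (7,92/5)]
5. Canonical ring: [(7,12) (10,12) (10,35/2) (7,92/5)]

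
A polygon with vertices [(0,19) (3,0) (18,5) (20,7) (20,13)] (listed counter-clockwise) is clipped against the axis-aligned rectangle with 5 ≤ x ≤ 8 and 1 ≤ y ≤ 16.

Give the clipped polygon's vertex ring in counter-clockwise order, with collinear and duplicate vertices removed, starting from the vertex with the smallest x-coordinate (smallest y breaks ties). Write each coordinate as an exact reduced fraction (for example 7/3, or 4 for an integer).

Clipped polygon: [(5,1) (6,1) (8,5/3) (8,16) (5,16)]

1. After x ≥ 5: [(5,35/2) (5,2/3) (18,5) (20,7) (20,13)]
2. After x ≤ 8: [(8,83/5) (5,35/2) (5,2/3) (8,5/3)]
3. After y ≥ 1: [(8,83/5) (5,35/2) (5,1) (6,1) (8,5/3)]
4. After y ≤ 16: [(8,16) (5,16) (5,1) (6,1) (8,5/3)]
5. Canonical ring: [(5,1) (6,1) (8,5/3) (8,16) (5,16)]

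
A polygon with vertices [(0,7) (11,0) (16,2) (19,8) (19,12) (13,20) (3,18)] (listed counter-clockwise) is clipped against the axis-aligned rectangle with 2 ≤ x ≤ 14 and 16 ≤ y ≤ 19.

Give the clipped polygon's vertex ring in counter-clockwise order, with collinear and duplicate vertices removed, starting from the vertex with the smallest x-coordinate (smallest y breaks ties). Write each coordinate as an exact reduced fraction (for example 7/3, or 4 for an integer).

Clipped polygon: [(27/11,16) (14,16) (14,56/3) (55/4,19) (8,19) (3,18)]

1. After x ≥ 2: [(2,43/3) (2,63/11) (11,0) (16,2) (19,8) (19,12) (13,20) (3,18)]
2. After x ≤ 14: [(2,43/3) (2,63/11) (11,0) (14,6/5) (14,56/3) (13,20) (3,18)]
3. After y ≥ 16: [(27/11,16) (14,16) (14,56/3) (13,20) (3,18)]
4. After y ≤ 19: [(27/11,16) (14,16) (14,56/3) (55/4,19) (8,19) (3,18)]
5. Canonical ring: [(27/11,16) (14,16) (14,56/3) (55/4,19) (8,19) (3,18)]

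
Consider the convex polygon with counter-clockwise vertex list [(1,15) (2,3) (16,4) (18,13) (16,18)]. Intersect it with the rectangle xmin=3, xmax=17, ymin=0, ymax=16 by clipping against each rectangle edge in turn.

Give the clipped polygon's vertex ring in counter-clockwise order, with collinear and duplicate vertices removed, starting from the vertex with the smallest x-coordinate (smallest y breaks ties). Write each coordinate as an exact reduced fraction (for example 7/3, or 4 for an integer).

1. After x ≥ 3: [(3,77/5) (3,43/14) (16,4) (18,13) (16,18)]
2. After x ≤ 17: [(3,77/5) (3,43/14) (16,4) (17,17/2) (17,31/2) (16,18)]
3. After y ≥ 0: [(3,77/5) (3,43/14) (16,4) (17,17/2) (17,31/2) (16,18)]
4. After y ≤ 16: [(6,16) (3,77/5) (3,43/14) (16,4) (17,17/2) (17,31/2) (84/5,16)]
5. Canonical ring: [(3,43/14) (16,4) (17,17/2) (17,31/2) (84/5,16) (6,16) (3,77/5)]

Clipped polygon: [(3,43/14) (16,4) (17,17/2) (17,31/2) (84/5,16) (6,16) (3,77/5)]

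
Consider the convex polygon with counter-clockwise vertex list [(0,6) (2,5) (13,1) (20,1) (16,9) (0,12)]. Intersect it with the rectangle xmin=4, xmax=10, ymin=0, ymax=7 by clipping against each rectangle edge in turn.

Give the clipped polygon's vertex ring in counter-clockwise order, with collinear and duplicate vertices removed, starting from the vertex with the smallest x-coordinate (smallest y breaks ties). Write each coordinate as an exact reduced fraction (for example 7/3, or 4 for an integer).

1. After x ≥ 4: [(4,47/11) (13,1) (20,1) (16,9) (4,45/4)]
2. After x ≤ 10: [(4,47/11) (10,23/11) (10,81/8) (4,45/4)]
3. After y ≥ 0: [(4,47/11) (10,23/11) (10,81/8) (4,45/4)]
4. After y ≤ 7: [(4,7) (4,47/11) (10,23/11) (10,7)]
5. Canonical ring: [(4,47/11) (10,23/11) (10,7) (4,7)]

Clipped polygon: [(4,47/11) (10,23/11) (10,7) (4,7)]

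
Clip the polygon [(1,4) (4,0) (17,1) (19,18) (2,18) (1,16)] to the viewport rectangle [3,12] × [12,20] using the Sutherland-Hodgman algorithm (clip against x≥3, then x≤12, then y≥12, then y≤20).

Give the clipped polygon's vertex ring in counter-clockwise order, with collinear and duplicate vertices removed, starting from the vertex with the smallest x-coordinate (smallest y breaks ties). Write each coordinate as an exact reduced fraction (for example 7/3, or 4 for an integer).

Clipped polygon: [(3,12) (12,12) (12,18) (3,18)]

1. After x ≥ 3: [(3,4/3) (4,0) (17,1) (19,18) (3,18)]
2. After x ≤ 12: [(3,4/3) (4,0) (12,8/13) (12,18) (3,18)]
3. After y ≥ 12: [(3,12) (12,12) (12,18) (3,18)]
4. After y ≤ 20: [(3,12) (12,12) (12,18) (3,18)]
5. Canonical ring: [(3,12) (12,12) (12,18) (3,18)]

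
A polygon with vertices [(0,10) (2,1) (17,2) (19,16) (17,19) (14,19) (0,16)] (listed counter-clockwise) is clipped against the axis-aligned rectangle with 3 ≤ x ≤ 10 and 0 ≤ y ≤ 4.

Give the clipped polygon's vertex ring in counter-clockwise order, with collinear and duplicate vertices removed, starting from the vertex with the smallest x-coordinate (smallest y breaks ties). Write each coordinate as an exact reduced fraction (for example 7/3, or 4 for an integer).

1. After x ≥ 3: [(3,16/15) (17,2) (19,16) (17,19) (14,19) (3,233/14)]
2. After x ≤ 10: [(3,16/15) (10,23/15) (10,127/7) (3,233/14)]
3. After y ≥ 0: [(3,16/15) (10,23/15) (10,127/7) (3,233/14)]
4. After y ≤ 4: [(3,4) (3,16/15) (10,23/15) (10,4)]
5. Canonical ring: [(3,16/15) (10,23/15) (10,4) (3,4)]

Clipped polygon: [(3,16/15) (10,23/15) (10,4) (3,4)]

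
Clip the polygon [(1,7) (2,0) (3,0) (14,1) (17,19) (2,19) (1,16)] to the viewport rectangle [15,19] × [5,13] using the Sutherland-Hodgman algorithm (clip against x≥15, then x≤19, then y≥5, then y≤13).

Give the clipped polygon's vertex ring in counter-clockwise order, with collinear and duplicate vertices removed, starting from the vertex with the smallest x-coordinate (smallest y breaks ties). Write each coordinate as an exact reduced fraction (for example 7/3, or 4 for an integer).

Clipped polygon: [(15,7) (16,13) (15,13)]

1. After x ≥ 15: [(15,7) (17,19) (15,19)]
2. After x ≤ 19: [(15,7) (17,19) (15,19)]
3. After y ≥ 5: [(15,7) (17,19) (15,19)]
4. After y ≤ 13: [(15,13) (15,7) (16,13)]
5. Canonical ring: [(15,7) (16,13) (15,13)]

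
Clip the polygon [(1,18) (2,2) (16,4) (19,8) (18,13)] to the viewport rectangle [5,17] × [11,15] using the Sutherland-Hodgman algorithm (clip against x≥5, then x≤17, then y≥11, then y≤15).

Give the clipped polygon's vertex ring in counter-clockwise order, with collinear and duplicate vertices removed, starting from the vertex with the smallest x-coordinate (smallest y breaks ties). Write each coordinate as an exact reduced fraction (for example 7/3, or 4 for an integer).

1. After x ≥ 5: [(5,286/17) (5,17/7) (16,4) (19,8) (18,13)]
2. After x ≤ 17: [(17,226/17) (5,286/17) (5,17/7) (16,4) (17,16/3)]
3. After y ≥ 11: [(17,11) (17,226/17) (5,286/17) (5,11)]
4. After y ≤ 15: [(17,11) (17,226/17) (56/5,15) (5,15) (5,11)]
5. Canonical ring: [(5,11) (17,11) (17,226/17) (56/5,15) (5,15)]

Clipped polygon: [(5,11) (17,11) (17,226/17) (56/5,15) (5,15)]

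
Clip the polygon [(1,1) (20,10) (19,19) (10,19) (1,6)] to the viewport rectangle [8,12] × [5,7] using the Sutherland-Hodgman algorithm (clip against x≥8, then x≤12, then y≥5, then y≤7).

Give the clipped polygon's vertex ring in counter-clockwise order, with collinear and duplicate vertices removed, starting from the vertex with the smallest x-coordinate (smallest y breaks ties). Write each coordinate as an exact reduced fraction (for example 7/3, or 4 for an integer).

1. After x ≥ 8: [(8,82/19) (20,10) (19,19) (10,19) (8,145/9)]
2. After x ≤ 12: [(8,82/19) (12,118/19) (12,19) (10,19) (8,145/9)]
3. After y ≥ 5: [(8,5) (85/9,5) (12,118/19) (12,19) (10,19) (8,145/9)]
4. After y ≤ 7: [(8,7) (8,5) (85/9,5) (12,118/19) (12,7)]
5. Canonical ring: [(8,5) (85/9,5) (12,118/19) (12,7) (8,7)]

Clipped polygon: [(8,5) (85/9,5) (12,118/19) (12,7) (8,7)]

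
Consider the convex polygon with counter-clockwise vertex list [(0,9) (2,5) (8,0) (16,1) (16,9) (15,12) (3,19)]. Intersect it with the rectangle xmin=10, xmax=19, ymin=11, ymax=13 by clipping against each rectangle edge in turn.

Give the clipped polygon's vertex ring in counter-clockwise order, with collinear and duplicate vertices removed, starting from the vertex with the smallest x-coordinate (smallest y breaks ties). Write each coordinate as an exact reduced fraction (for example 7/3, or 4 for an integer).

Clipped polygon: [(10,11) (46/3,11) (15,12) (93/7,13) (10,13)]

1. After x ≥ 10: [(10,1/4) (16,1) (16,9) (15,12) (10,179/12)]
2. After x ≤ 19: [(10,1/4) (16,1) (16,9) (15,12) (10,179/12)]
3. After y ≥ 11: [(10,11) (46/3,11) (15,12) (10,179/12)]
4. After y ≤ 13: [(10,13) (10,11) (46/3,11) (15,12) (93/7,13)]
5. Canonical ring: [(10,11) (46/3,11) (15,12) (93/7,13) (10,13)]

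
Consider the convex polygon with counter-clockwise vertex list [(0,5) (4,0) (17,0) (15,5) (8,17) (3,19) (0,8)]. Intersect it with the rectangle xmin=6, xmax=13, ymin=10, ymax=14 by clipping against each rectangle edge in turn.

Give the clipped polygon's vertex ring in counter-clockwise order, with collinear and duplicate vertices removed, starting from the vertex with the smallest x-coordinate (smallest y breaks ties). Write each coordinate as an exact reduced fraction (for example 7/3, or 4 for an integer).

Clipped polygon: [(6,10) (145/12,10) (39/4,14) (6,14)]

1. After x ≥ 6: [(6,0) (17,0) (15,5) (8,17) (6,89/5)]
2. After x ≤ 13: [(6,0) (13,0) (13,59/7) (8,17) (6,89/5)]
3. After y ≥ 10: [(6,10) (145/12,10) (8,17) (6,89/5)]
4. After y ≤ 14: [(6,14) (6,10) (145/12,10) (39/4,14)]
5. Canonical ring: [(6,10) (145/12,10) (39/4,14) (6,14)]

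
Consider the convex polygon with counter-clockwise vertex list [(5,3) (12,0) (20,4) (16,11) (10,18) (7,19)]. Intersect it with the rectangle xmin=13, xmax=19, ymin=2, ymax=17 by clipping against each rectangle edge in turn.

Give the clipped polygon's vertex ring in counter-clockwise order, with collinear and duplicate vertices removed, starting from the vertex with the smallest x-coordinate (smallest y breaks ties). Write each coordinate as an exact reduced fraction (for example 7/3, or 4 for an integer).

1. After x ≥ 13: [(13,1/2) (20,4) (16,11) (13,29/2)]
2. After x ≤ 19: [(13,1/2) (19,7/2) (19,23/4) (16,11) (13,29/2)]
3. After y ≥ 2: [(13,2) (16,2) (19,7/2) (19,23/4) (16,11) (13,29/2)]
4. After y ≤ 17: [(13,2) (16,2) (19,7/2) (19,23/4) (16,11) (13,29/2)]
5. Canonical ring: [(13,2) (16,2) (19,7/2) (19,23/4) (16,11) (13,29/2)]

Clipped polygon: [(13,2) (16,2) (19,7/2) (19,23/4) (16,11) (13,29/2)]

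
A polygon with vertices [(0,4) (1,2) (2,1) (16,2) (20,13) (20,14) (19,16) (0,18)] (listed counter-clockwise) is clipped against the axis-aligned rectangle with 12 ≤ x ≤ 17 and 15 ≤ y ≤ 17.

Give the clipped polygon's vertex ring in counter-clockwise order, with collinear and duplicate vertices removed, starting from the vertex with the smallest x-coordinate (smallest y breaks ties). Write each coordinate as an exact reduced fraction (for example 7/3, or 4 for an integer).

Clipped polygon: [(12,15) (17,15) (17,308/19) (12,318/19)]

1. After x ≥ 12: [(12,12/7) (16,2) (20,13) (20,14) (19,16) (12,318/19)]
2. After x ≤ 17: [(12,12/7) (16,2) (17,19/4) (17,308/19) (12,318/19)]
3. After y ≥ 15: [(12,15) (17,15) (17,308/19) (12,318/19)]
4. After y ≤ 17: [(12,15) (17,15) (17,308/19) (12,318/19)]
5. Canonical ring: [(12,15) (17,15) (17,308/19) (12,318/19)]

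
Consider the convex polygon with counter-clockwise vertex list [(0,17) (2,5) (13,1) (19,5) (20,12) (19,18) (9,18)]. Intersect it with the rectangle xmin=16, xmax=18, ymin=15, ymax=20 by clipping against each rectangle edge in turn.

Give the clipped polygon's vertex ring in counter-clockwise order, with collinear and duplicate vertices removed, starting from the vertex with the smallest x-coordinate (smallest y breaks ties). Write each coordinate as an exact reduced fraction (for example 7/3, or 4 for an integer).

Clipped polygon: [(16,15) (18,15) (18,18) (16,18)]

1. After x ≥ 16: [(16,3) (19,5) (20,12) (19,18) (16,18)]
2. After x ≤ 18: [(16,3) (18,13/3) (18,18) (16,18)]
3. After y ≥ 15: [(16,15) (18,15) (18,18) (16,18)]
4. After y ≤ 20: [(16,15) (18,15) (18,18) (16,18)]
5. Canonical ring: [(16,15) (18,15) (18,18) (16,18)]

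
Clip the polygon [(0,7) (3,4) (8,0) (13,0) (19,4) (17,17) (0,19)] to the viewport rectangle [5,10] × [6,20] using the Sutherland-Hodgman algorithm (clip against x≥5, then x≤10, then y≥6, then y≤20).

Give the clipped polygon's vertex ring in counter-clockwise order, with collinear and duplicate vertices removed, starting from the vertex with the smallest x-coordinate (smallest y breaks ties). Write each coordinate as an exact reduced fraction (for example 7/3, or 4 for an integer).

Clipped polygon: [(5,6) (10,6) (10,303/17) (5,313/17)]

1. After x ≥ 5: [(5,12/5) (8,0) (13,0) (19,4) (17,17) (5,313/17)]
2. After x ≤ 10: [(5,12/5) (8,0) (10,0) (10,303/17) (5,313/17)]
3. After y ≥ 6: [(5,6) (10,6) (10,303/17) (5,313/17)]
4. After y ≤ 20: [(5,6) (10,6) (10,303/17) (5,313/17)]
5. Canonical ring: [(5,6) (10,6) (10,303/17) (5,313/17)]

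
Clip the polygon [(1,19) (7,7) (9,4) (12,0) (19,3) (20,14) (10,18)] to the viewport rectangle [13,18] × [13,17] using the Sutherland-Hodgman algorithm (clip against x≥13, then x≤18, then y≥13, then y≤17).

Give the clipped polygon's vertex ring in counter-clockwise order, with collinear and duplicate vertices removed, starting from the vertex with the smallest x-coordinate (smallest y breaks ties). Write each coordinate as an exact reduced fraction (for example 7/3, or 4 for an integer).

Clipped polygon: [(13,13) (18,13) (18,74/5) (13,84/5)]

1. After x ≥ 13: [(13,3/7) (19,3) (20,14) (13,84/5)]
2. After x ≤ 18: [(13,3/7) (18,18/7) (18,74/5) (13,84/5)]
3. After y ≥ 13: [(13,13) (18,13) (18,74/5) (13,84/5)]
4. After y ≤ 17: [(13,13) (18,13) (18,74/5) (13,84/5)]
5. Canonical ring: [(13,13) (18,13) (18,74/5) (13,84/5)]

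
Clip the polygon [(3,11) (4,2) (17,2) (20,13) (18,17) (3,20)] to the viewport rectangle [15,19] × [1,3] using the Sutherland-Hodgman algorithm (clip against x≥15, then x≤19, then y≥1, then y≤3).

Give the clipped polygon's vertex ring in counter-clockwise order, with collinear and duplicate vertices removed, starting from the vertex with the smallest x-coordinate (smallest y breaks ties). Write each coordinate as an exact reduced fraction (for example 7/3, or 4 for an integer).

1. After x ≥ 15: [(15,2) (17,2) (20,13) (18,17) (15,88/5)]
2. After x ≤ 19: [(15,2) (17,2) (19,28/3) (19,15) (18,17) (15,88/5)]
3. After y ≥ 1: [(15,2) (17,2) (19,28/3) (19,15) (18,17) (15,88/5)]
4. After y ≤ 3: [(15,3) (15,2) (17,2) (190/11,3)]
5. Canonical ring: [(15,2) (17,2) (190/11,3) (15,3)]

Clipped polygon: [(15,2) (17,2) (190/11,3) (15,3)]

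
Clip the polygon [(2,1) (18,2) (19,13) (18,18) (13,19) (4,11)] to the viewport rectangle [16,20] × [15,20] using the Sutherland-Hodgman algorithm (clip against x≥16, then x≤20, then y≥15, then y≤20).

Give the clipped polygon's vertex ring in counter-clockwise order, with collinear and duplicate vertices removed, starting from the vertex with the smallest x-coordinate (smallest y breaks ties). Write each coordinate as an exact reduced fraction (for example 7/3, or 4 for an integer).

1. After x ≥ 16: [(16,15/8) (18,2) (19,13) (18,18) (16,92/5)]
2. After x ≤ 20: [(16,15/8) (18,2) (19,13) (18,18) (16,92/5)]
3. After y ≥ 15: [(16,15) (93/5,15) (18,18) (16,92/5)]
4. After y ≤ 20: [(16,15) (93/5,15) (18,18) (16,92/5)]
5. Canonical ring: [(16,15) (93/5,15) (18,18) (16,92/5)]

Clipped polygon: [(16,15) (93/5,15) (18,18) (16,92/5)]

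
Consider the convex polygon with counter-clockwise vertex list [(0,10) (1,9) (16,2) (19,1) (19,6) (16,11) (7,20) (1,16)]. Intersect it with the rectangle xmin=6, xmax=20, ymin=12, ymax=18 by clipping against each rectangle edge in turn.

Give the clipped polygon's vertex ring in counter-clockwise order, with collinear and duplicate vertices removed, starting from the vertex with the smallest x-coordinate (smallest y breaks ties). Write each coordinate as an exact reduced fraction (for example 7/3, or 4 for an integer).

Clipped polygon: [(6,12) (15,12) (9,18) (6,18)]

1. After x ≥ 6: [(6,20/3) (16,2) (19,1) (19,6) (16,11) (7,20) (6,58/3)]
2. After x ≤ 20: [(6,20/3) (16,2) (19,1) (19,6) (16,11) (7,20) (6,58/3)]
3. After y ≥ 12: [(6,12) (15,12) (7,20) (6,58/3)]
4. After y ≤ 18: [(6,18) (6,12) (15,12) (9,18)]
5. Canonical ring: [(6,12) (15,12) (9,18) (6,18)]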